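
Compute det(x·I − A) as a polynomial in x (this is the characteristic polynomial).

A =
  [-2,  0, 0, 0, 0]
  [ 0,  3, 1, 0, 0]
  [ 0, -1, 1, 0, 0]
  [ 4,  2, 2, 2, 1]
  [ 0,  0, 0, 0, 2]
x^5 - 6*x^4 + 8*x^3 + 16*x^2 - 48*x + 32

Expanding det(x·I − A) (e.g. by cofactor expansion or by noting that A is similar to its Jordan form J, which has the same characteristic polynomial as A) gives
  χ_A(x) = x^5 - 6*x^4 + 8*x^3 + 16*x^2 - 48*x + 32
which factors as (x - 2)^4*(x + 2). The eigenvalues (with algebraic multiplicities) are λ = -2 with multiplicity 1, λ = 2 with multiplicity 4.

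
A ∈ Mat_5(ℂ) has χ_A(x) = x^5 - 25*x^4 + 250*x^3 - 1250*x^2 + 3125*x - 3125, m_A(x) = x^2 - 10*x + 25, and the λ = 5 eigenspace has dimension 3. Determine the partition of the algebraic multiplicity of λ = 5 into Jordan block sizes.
Block sizes for λ = 5: [2, 2, 1]

Step 1 — from the characteristic polynomial, algebraic multiplicity of λ = 5 is 5. From dim ker(A − (5)·I) = 3, there are exactly 3 Jordan blocks for λ = 5.
Step 2 — from the minimal polynomial, the factor (x − 5)^2 tells us the largest block for λ = 5 has size 2.
Step 3 — with total size 5, 3 blocks, and largest block 2, the block sizes (in nonincreasing order) are [2, 2, 1].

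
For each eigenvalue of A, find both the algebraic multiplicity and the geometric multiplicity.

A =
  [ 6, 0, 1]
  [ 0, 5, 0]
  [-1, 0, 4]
λ = 5: alg = 3, geom = 2

Step 1 — factor the characteristic polynomial to read off the algebraic multiplicities:
  χ_A(x) = (x - 5)^3

Step 2 — compute geometric multiplicities via the rank-nullity identity g(λ) = n − rank(A − λI):
  rank(A − (5)·I) = 1, so dim ker(A − (5)·I) = n − 1 = 2

Summary:
  λ = 5: algebraic multiplicity = 3, geometric multiplicity = 2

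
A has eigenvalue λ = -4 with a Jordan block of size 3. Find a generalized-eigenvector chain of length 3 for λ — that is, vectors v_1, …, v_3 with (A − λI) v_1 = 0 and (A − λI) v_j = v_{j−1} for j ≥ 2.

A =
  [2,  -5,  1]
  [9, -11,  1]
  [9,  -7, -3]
A Jordan chain for λ = -4 of length 3:
v_1 = (-2, -3, -3)ᵀ
v_2 = (-5, -7, -7)ᵀ
v_3 = (0, 1, 0)ᵀ

Let N = A − (-4)·I. We want v_3 with N^3 v_3 = 0 but N^2 v_3 ≠ 0; then v_{j-1} := N · v_j for j = 3, …, 2.

Pick v_3 = (0, 1, 0)ᵀ.
Then v_2 = N · v_3 = (-5, -7, -7)ᵀ.
Then v_1 = N · v_2 = (-2, -3, -3)ᵀ.

Sanity check: (A − (-4)·I) v_1 = (0, 0, 0)ᵀ = 0. ✓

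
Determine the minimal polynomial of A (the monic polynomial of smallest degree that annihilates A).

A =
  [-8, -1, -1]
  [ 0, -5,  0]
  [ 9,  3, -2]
x^2 + 10*x + 25

The characteristic polynomial is χ_A(x) = (x + 5)^3, so the eigenvalues are known. The minimal polynomial is
  m_A(x) = Π_λ (x − λ)^{k_λ}
where k_λ is the size of the *largest* Jordan block for λ (equivalently, the smallest k with (A − λI)^k v = 0 for every generalised eigenvector v of λ).

  λ = -5: largest Jordan block has size 2, contributing (x + 5)^2

So m_A(x) = (x + 5)^2 = x^2 + 10*x + 25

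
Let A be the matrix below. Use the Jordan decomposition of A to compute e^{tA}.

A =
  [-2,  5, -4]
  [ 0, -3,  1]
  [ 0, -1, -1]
e^{tA} =
  [exp(-2*t), -t^2*exp(-2*t)/2 + 5*t*exp(-2*t), t^2*exp(-2*t)/2 - 4*t*exp(-2*t)]
  [0, -t*exp(-2*t) + exp(-2*t), t*exp(-2*t)]
  [0, -t*exp(-2*t), t*exp(-2*t) + exp(-2*t)]

Strategy: write A = P · J · P⁻¹ where J is a Jordan canonical form, so e^{tA} = P · e^{tJ} · P⁻¹, and e^{tJ} can be computed block-by-block.

A has Jordan form
J =
  [-2,  1,  0]
  [ 0, -2,  1]
  [ 0,  0, -2]
(up to reordering of blocks).

Per-block formulas:
  For a 3×3 Jordan block J_3(-2): exp(t · J_3(-2)) = e^(-2t)·(I + t·N + (t^2/2)·N^2), where N is the 3×3 nilpotent shift.

After assembling e^{tJ} and conjugating by P, we get:

e^{tA} =
  [exp(-2*t), -t^2*exp(-2*t)/2 + 5*t*exp(-2*t), t^2*exp(-2*t)/2 - 4*t*exp(-2*t)]
  [0, -t*exp(-2*t) + exp(-2*t), t*exp(-2*t)]
  [0, -t*exp(-2*t), t*exp(-2*t) + exp(-2*t)]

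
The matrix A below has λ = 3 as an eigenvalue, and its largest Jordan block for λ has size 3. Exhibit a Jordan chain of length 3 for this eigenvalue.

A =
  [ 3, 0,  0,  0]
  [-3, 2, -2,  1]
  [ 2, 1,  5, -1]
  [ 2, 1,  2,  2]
A Jordan chain for λ = 3 of length 3:
v_1 = (0, 1, -1, -1)ᵀ
v_2 = (0, -3, 2, 2)ᵀ
v_3 = (1, 0, 0, 0)ᵀ

Let N = A − (3)·I. We want v_3 with N^3 v_3 = 0 but N^2 v_3 ≠ 0; then v_{j-1} := N · v_j for j = 3, …, 2.

Pick v_3 = (1, 0, 0, 0)ᵀ.
Then v_2 = N · v_3 = (0, -3, 2, 2)ᵀ.
Then v_1 = N · v_2 = (0, 1, -1, -1)ᵀ.

Sanity check: (A − (3)·I) v_1 = (0, 0, 0, 0)ᵀ = 0. ✓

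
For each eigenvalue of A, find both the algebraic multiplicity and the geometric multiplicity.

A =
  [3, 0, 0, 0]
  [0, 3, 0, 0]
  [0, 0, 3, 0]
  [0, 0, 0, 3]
λ = 3: alg = 4, geom = 4

Step 1 — factor the characteristic polynomial to read off the algebraic multiplicities:
  χ_A(x) = (x - 3)^4

Step 2 — compute geometric multiplicities via the rank-nullity identity g(λ) = n − rank(A − λI):
  rank(A − (3)·I) = 0, so dim ker(A − (3)·I) = n − 0 = 4

Summary:
  λ = 3: algebraic multiplicity = 4, geometric multiplicity = 4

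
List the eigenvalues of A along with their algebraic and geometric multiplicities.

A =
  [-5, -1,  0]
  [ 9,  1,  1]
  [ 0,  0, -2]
λ = -2: alg = 3, geom = 1

Step 1 — factor the characteristic polynomial to read off the algebraic multiplicities:
  χ_A(x) = (x + 2)^3

Step 2 — compute geometric multiplicities via the rank-nullity identity g(λ) = n − rank(A − λI):
  rank(A − (-2)·I) = 2, so dim ker(A − (-2)·I) = n − 2 = 1

Summary:
  λ = -2: algebraic multiplicity = 3, geometric multiplicity = 1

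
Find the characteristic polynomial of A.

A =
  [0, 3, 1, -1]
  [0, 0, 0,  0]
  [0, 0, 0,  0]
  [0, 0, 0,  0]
x^4

Expanding det(x·I − A) (e.g. by cofactor expansion or by noting that A is similar to its Jordan form J, which has the same characteristic polynomial as A) gives
  χ_A(x) = x^4
which factors as x^4. The eigenvalues (with algebraic multiplicities) are λ = 0 with multiplicity 4.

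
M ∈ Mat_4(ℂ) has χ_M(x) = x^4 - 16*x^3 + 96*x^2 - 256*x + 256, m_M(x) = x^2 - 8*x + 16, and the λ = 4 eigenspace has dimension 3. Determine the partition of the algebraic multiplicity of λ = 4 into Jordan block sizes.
Block sizes for λ = 4: [2, 1, 1]

Step 1 — from the characteristic polynomial, algebraic multiplicity of λ = 4 is 4. From dim ker(M − (4)·I) = 3, there are exactly 3 Jordan blocks for λ = 4.
Step 2 — from the minimal polynomial, the factor (x − 4)^2 tells us the largest block for λ = 4 has size 2.
Step 3 — with total size 4, 3 blocks, and largest block 2, the block sizes (in nonincreasing order) are [2, 1, 1].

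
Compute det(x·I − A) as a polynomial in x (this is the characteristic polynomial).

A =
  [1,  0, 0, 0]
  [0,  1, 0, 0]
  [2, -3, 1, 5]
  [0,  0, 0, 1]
x^4 - 4*x^3 + 6*x^2 - 4*x + 1

Expanding det(x·I − A) (e.g. by cofactor expansion or by noting that A is similar to its Jordan form J, which has the same characteristic polynomial as A) gives
  χ_A(x) = x^4 - 4*x^3 + 6*x^2 - 4*x + 1
which factors as (x - 1)^4. The eigenvalues (with algebraic multiplicities) are λ = 1 with multiplicity 4.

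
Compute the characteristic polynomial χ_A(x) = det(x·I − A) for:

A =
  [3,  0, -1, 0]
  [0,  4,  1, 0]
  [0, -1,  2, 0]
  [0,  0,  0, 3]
x^4 - 12*x^3 + 54*x^2 - 108*x + 81

Expanding det(x·I − A) (e.g. by cofactor expansion or by noting that A is similar to its Jordan form J, which has the same characteristic polynomial as A) gives
  χ_A(x) = x^4 - 12*x^3 + 54*x^2 - 108*x + 81
which factors as (x - 3)^4. The eigenvalues (with algebraic multiplicities) are λ = 3 with multiplicity 4.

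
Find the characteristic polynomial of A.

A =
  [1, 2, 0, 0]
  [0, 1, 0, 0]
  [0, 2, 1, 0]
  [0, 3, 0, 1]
x^4 - 4*x^3 + 6*x^2 - 4*x + 1

Expanding det(x·I − A) (e.g. by cofactor expansion or by noting that A is similar to its Jordan form J, which has the same characteristic polynomial as A) gives
  χ_A(x) = x^4 - 4*x^3 + 6*x^2 - 4*x + 1
which factors as (x - 1)^4. The eigenvalues (with algebraic multiplicities) are λ = 1 with multiplicity 4.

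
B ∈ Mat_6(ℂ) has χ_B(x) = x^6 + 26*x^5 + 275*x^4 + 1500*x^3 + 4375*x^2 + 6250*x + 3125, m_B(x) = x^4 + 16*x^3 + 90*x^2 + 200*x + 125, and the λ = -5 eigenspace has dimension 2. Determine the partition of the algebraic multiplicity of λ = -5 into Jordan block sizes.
Block sizes for λ = -5: [3, 2]

Step 1 — from the characteristic polynomial, algebraic multiplicity of λ = -5 is 5. From dim ker(B − (-5)·I) = 2, there are exactly 2 Jordan blocks for λ = -5.
Step 2 — from the minimal polynomial, the factor (x + 5)^3 tells us the largest block for λ = -5 has size 3.
Step 3 — with total size 5, 2 blocks, and largest block 3, the block sizes (in nonincreasing order) are [3, 2].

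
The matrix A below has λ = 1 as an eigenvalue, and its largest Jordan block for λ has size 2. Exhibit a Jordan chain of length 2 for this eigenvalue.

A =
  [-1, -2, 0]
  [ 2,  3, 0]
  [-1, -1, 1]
A Jordan chain for λ = 1 of length 2:
v_1 = (-2, 2, -1)ᵀ
v_2 = (1, 0, 0)ᵀ

Let N = A − (1)·I. We want v_2 with N^2 v_2 = 0 but N^1 v_2 ≠ 0; then v_{j-1} := N · v_j for j = 2, …, 2.

Pick v_2 = (1, 0, 0)ᵀ.
Then v_1 = N · v_2 = (-2, 2, -1)ᵀ.

Sanity check: (A − (1)·I) v_1 = (0, 0, 0)ᵀ = 0. ✓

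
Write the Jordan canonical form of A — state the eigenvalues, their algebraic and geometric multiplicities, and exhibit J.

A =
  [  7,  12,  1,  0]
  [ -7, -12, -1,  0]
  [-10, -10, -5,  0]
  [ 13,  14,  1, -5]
J_3(-5) ⊕ J_1(0)

The characteristic polynomial is
  det(x·I − A) = x^4 + 15*x^3 + 75*x^2 + 125*x = x*(x + 5)^3

Eigenvalues and multiplicities (the geometric multiplicity of λ is n − rank(A − λI), which equals the number of Jordan blocks for λ):
  λ = -5: algebraic multiplicity = 3, geometric multiplicity = 1
  λ = 0: algebraic multiplicity = 1, geometric multiplicity = 1

Determining the block sizes for each eigenvalue:
  λ = -5: one block (gm = 1), so the single block has size am = 3 → block sizes [3]
  λ = 0: one block (gm = 1), so the single block has size am = 1 → block sizes [1]

Assembling the blocks gives a Jordan form
J =
  [-5,  1,  0, 0]
  [ 0, -5,  1, 0]
  [ 0,  0, -5, 0]
  [ 0,  0,  0, 0]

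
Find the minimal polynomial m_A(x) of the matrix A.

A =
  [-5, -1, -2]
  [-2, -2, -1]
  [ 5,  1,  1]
x^3 + 6*x^2 + 12*x + 8

The characteristic polynomial is χ_A(x) = (x + 2)^3, so the eigenvalues are known. The minimal polynomial is
  m_A(x) = Π_λ (x − λ)^{k_λ}
where k_λ is the size of the *largest* Jordan block for λ (equivalently, the smallest k with (A − λI)^k v = 0 for every generalised eigenvector v of λ).

  λ = -2: largest Jordan block has size 3, contributing (x + 2)^3

So m_A(x) = (x + 2)^3 = x^3 + 6*x^2 + 12*x + 8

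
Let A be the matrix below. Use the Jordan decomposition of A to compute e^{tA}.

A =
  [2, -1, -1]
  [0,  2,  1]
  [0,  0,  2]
e^{tA} =
  [exp(2*t), -t*exp(2*t), -t^2*exp(2*t)/2 - t*exp(2*t)]
  [0, exp(2*t), t*exp(2*t)]
  [0, 0, exp(2*t)]

Strategy: write A = P · J · P⁻¹ where J is a Jordan canonical form, so e^{tA} = P · e^{tJ} · P⁻¹, and e^{tJ} can be computed block-by-block.

A has Jordan form
J =
  [2, 1, 0]
  [0, 2, 1]
  [0, 0, 2]
(up to reordering of blocks).

Per-block formulas:
  For a 3×3 Jordan block J_3(2): exp(t · J_3(2)) = e^(2t)·(I + t·N + (t^2/2)·N^2), where N is the 3×3 nilpotent shift.

After assembling e^{tJ} and conjugating by P, we get:

e^{tA} =
  [exp(2*t), -t*exp(2*t), -t^2*exp(2*t)/2 - t*exp(2*t)]
  [0, exp(2*t), t*exp(2*t)]
  [0, 0, exp(2*t)]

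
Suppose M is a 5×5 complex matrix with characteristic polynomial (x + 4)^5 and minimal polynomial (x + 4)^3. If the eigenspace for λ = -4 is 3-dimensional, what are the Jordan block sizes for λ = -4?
Block sizes for λ = -4: [3, 1, 1]

Step 1 — from the characteristic polynomial, algebraic multiplicity of λ = -4 is 5. From dim ker(M − (-4)·I) = 3, there are exactly 3 Jordan blocks for λ = -4.
Step 2 — from the minimal polynomial, the factor (x + 4)^3 tells us the largest block for λ = -4 has size 3.
Step 3 — with total size 5, 3 blocks, and largest block 3, the block sizes (in nonincreasing order) are [3, 1, 1].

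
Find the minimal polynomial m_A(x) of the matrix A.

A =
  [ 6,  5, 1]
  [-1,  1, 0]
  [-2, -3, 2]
x^3 - 9*x^2 + 27*x - 27

The characteristic polynomial is χ_A(x) = (x - 3)^3, so the eigenvalues are known. The minimal polynomial is
  m_A(x) = Π_λ (x − λ)^{k_λ}
where k_λ is the size of the *largest* Jordan block for λ (equivalently, the smallest k with (A − λI)^k v = 0 for every generalised eigenvector v of λ).

  λ = 3: largest Jordan block has size 3, contributing (x − 3)^3

So m_A(x) = (x - 3)^3 = x^3 - 9*x^2 + 27*x - 27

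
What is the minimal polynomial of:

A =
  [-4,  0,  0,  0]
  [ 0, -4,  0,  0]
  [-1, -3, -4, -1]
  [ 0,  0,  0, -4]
x^2 + 8*x + 16

The characteristic polynomial is χ_A(x) = (x + 4)^4, so the eigenvalues are known. The minimal polynomial is
  m_A(x) = Π_λ (x − λ)^{k_λ}
where k_λ is the size of the *largest* Jordan block for λ (equivalently, the smallest k with (A − λI)^k v = 0 for every generalised eigenvector v of λ).

  λ = -4: largest Jordan block has size 2, contributing (x + 4)^2

So m_A(x) = (x + 4)^2 = x^2 + 8*x + 16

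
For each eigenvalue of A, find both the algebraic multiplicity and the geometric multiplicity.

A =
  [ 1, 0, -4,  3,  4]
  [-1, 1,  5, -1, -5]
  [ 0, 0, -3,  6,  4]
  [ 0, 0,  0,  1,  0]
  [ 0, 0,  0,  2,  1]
λ = -3: alg = 1, geom = 1; λ = 1: alg = 4, geom = 2

Step 1 — factor the characteristic polynomial to read off the algebraic multiplicities:
  χ_A(x) = (x - 1)^4*(x + 3)

Step 2 — compute geometric multiplicities via the rank-nullity identity g(λ) = n − rank(A − λI):
  rank(A − (-3)·I) = 4, so dim ker(A − (-3)·I) = n − 4 = 1
  rank(A − (1)·I) = 3, so dim ker(A − (1)·I) = n − 3 = 2

Summary:
  λ = -3: algebraic multiplicity = 1, geometric multiplicity = 1
  λ = 1: algebraic multiplicity = 4, geometric multiplicity = 2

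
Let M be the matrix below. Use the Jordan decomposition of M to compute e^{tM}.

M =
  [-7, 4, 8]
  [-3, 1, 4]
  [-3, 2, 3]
e^{tM} =
  [-6*t*exp(-t) + exp(-t), 4*t*exp(-t), 8*t*exp(-t)]
  [-3*t*exp(-t), 2*t*exp(-t) + exp(-t), 4*t*exp(-t)]
  [-3*t*exp(-t), 2*t*exp(-t), 4*t*exp(-t) + exp(-t)]

Strategy: write M = P · J · P⁻¹ where J is a Jordan canonical form, so e^{tM} = P · e^{tJ} · P⁻¹, and e^{tJ} can be computed block-by-block.

M has Jordan form
J =
  [-1,  1,  0]
  [ 0, -1,  0]
  [ 0,  0, -1]
(up to reordering of blocks).

Per-block formulas:
  For a 2×2 Jordan block J_2(-1): exp(t · J_2(-1)) = e^(-1t)·(I + t·N), where N is the 2×2 nilpotent shift.
  For a 1×1 block at λ = -1: exp(t · [-1]) = [e^(-1t)].

After assembling e^{tJ} and conjugating by P, we get:

e^{tM} =
  [-6*t*exp(-t) + exp(-t), 4*t*exp(-t), 8*t*exp(-t)]
  [-3*t*exp(-t), 2*t*exp(-t) + exp(-t), 4*t*exp(-t)]
  [-3*t*exp(-t), 2*t*exp(-t), 4*t*exp(-t) + exp(-t)]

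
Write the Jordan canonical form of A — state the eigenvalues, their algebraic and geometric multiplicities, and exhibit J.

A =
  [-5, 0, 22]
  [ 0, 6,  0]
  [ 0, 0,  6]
J_1(-5) ⊕ J_1(6) ⊕ J_1(6)

The characteristic polynomial is
  det(x·I − A) = x^3 - 7*x^2 - 24*x + 180 = (x - 6)^2*(x + 5)

Eigenvalues and multiplicities (the geometric multiplicity of λ is n − rank(A − λI), which equals the number of Jordan blocks for λ):
  λ = -5: algebraic multiplicity = 1, geometric multiplicity = 1
  λ = 6: algebraic multiplicity = 2, geometric multiplicity = 2

Determining the block sizes for each eigenvalue:
  λ = -5: one block (gm = 1), so the single block has size am = 1 → block sizes [1]
  λ = 6: gm = am = 2, so every block has size 1 → block sizes [1, 1]

Assembling the blocks gives a Jordan form
J =
  [-5, 0, 0]
  [ 0, 6, 0]
  [ 0, 0, 6]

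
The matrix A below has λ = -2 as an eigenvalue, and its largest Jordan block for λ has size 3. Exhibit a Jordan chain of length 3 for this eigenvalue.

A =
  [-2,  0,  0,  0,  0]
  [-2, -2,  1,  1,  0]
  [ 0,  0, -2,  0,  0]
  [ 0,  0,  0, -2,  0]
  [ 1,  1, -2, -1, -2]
A Jordan chain for λ = -2 of length 3:
v_1 = (0, 0, 0, 0, -2)ᵀ
v_2 = (0, -2, 0, 0, 1)ᵀ
v_3 = (1, 0, 0, 0, 0)ᵀ

Let N = A − (-2)·I. We want v_3 with N^3 v_3 = 0 but N^2 v_3 ≠ 0; then v_{j-1} := N · v_j for j = 3, …, 2.

Pick v_3 = (1, 0, 0, 0, 0)ᵀ.
Then v_2 = N · v_3 = (0, -2, 0, 0, 1)ᵀ.
Then v_1 = N · v_2 = (0, 0, 0, 0, -2)ᵀ.

Sanity check: (A − (-2)·I) v_1 = (0, 0, 0, 0, 0)ᵀ = 0. ✓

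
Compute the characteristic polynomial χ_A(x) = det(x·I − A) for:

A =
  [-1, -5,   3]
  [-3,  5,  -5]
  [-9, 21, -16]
x^3 + 12*x^2 + 48*x + 64

Expanding det(x·I − A) (e.g. by cofactor expansion or by noting that A is similar to its Jordan form J, which has the same characteristic polynomial as A) gives
  χ_A(x) = x^3 + 12*x^2 + 48*x + 64
which factors as (x + 4)^3. The eigenvalues (with algebraic multiplicities) are λ = -4 with multiplicity 3.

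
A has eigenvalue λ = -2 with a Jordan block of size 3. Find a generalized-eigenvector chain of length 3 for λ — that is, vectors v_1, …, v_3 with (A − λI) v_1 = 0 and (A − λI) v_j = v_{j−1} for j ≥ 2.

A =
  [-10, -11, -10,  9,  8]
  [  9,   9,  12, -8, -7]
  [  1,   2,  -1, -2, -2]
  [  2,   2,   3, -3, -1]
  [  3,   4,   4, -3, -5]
A Jordan chain for λ = -2 of length 3:
v_1 = (-3, 2, 1, 0, 1)ᵀ
v_2 = (-8, 9, 1, 2, 3)ᵀ
v_3 = (1, 0, 0, 0, 0)ᵀ

Let N = A − (-2)·I. We want v_3 with N^3 v_3 = 0 but N^2 v_3 ≠ 0; then v_{j-1} := N · v_j for j = 3, …, 2.

Pick v_3 = (1, 0, 0, 0, 0)ᵀ.
Then v_2 = N · v_3 = (-8, 9, 1, 2, 3)ᵀ.
Then v_1 = N · v_2 = (-3, 2, 1, 0, 1)ᵀ.

Sanity check: (A − (-2)·I) v_1 = (0, 0, 0, 0, 0)ᵀ = 0. ✓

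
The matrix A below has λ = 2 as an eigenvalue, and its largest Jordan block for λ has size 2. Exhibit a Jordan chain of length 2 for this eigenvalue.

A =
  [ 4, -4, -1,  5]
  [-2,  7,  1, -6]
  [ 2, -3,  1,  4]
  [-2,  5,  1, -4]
A Jordan chain for λ = 2 of length 2:
v_1 = (2, -2, 2, -2)ᵀ
v_2 = (1, 0, 0, 0)ᵀ

Let N = A − (2)·I. We want v_2 with N^2 v_2 = 0 but N^1 v_2 ≠ 0; then v_{j-1} := N · v_j for j = 2, …, 2.

Pick v_2 = (1, 0, 0, 0)ᵀ.
Then v_1 = N · v_2 = (2, -2, 2, -2)ᵀ.

Sanity check: (A − (2)·I) v_1 = (0, 0, 0, 0)ᵀ = 0. ✓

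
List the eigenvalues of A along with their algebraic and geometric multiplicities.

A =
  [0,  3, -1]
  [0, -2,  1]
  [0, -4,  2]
λ = 0: alg = 3, geom = 1

Step 1 — factor the characteristic polynomial to read off the algebraic multiplicities:
  χ_A(x) = x^3

Step 2 — compute geometric multiplicities via the rank-nullity identity g(λ) = n − rank(A − λI):
  rank(A − (0)·I) = 2, so dim ker(A − (0)·I) = n − 2 = 1

Summary:
  λ = 0: algebraic multiplicity = 3, geometric multiplicity = 1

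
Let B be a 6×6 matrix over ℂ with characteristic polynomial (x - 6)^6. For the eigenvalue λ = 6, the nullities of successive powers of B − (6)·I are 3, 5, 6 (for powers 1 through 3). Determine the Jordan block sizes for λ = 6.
Block sizes for λ = 6: [3, 2, 1]

From the dimensions of kernels of powers, the number of Jordan blocks of size at least j is d_j − d_{j−1} where d_j = dim ker(N^j) (with d_0 = 0). Computing the differences gives [3, 2, 1].
The number of blocks of size exactly k is (#blocks of size ≥ k) − (#blocks of size ≥ k + 1), so the partition is: 1 block(s) of size 1, 1 block(s) of size 2, 1 block(s) of size 3.
In nonincreasing order the block sizes are [3, 2, 1].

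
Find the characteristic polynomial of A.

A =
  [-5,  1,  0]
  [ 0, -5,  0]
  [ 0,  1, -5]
x^3 + 15*x^2 + 75*x + 125

Expanding det(x·I − A) (e.g. by cofactor expansion or by noting that A is similar to its Jordan form J, which has the same characteristic polynomial as A) gives
  χ_A(x) = x^3 + 15*x^2 + 75*x + 125
which factors as (x + 5)^3. The eigenvalues (with algebraic multiplicities) are λ = -5 with multiplicity 3.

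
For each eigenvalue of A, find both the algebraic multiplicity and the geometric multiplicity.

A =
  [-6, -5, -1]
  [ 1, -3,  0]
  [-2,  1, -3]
λ = -4: alg = 3, geom = 1

Step 1 — factor the characteristic polynomial to read off the algebraic multiplicities:
  χ_A(x) = (x + 4)^3

Step 2 — compute geometric multiplicities via the rank-nullity identity g(λ) = n − rank(A − λI):
  rank(A − (-4)·I) = 2, so dim ker(A − (-4)·I) = n − 2 = 1

Summary:
  λ = -4: algebraic multiplicity = 3, geometric multiplicity = 1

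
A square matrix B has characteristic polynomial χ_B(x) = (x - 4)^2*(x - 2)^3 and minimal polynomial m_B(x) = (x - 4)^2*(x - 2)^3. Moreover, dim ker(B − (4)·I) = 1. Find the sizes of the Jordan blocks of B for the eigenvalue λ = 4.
Block sizes for λ = 4: [2]

Step 1 — from the characteristic polynomial, algebraic multiplicity of λ = 4 is 2. From dim ker(B − (4)·I) = 1, there are exactly 1 Jordan blocks for λ = 4.
Step 2 — from the minimal polynomial, the factor (x − 4)^2 tells us the largest block for λ = 4 has size 2.
Step 3 — with total size 2, 1 blocks, and largest block 2, the block sizes (in nonincreasing order) are [2].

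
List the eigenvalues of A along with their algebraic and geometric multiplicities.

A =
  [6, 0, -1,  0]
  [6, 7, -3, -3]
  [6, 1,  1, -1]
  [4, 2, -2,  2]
λ = 4: alg = 4, geom = 2

Step 1 — factor the characteristic polynomial to read off the algebraic multiplicities:
  χ_A(x) = (x - 4)^4

Step 2 — compute geometric multiplicities via the rank-nullity identity g(λ) = n − rank(A − λI):
  rank(A − (4)·I) = 2, so dim ker(A − (4)·I) = n − 2 = 2

Summary:
  λ = 4: algebraic multiplicity = 4, geometric multiplicity = 2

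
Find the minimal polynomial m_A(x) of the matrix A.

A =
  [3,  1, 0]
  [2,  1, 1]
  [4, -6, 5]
x^3 - 9*x^2 + 27*x - 27

The characteristic polynomial is χ_A(x) = (x - 3)^3, so the eigenvalues are known. The minimal polynomial is
  m_A(x) = Π_λ (x − λ)^{k_λ}
where k_λ is the size of the *largest* Jordan block for λ (equivalently, the smallest k with (A − λI)^k v = 0 for every generalised eigenvector v of λ).

  λ = 3: largest Jordan block has size 3, contributing (x − 3)^3

So m_A(x) = (x - 3)^3 = x^3 - 9*x^2 + 27*x - 27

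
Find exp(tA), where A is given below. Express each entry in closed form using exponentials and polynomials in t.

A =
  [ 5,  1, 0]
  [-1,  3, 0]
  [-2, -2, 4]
e^{tA} =
  [t*exp(4*t) + exp(4*t), t*exp(4*t), 0]
  [-t*exp(4*t), -t*exp(4*t) + exp(4*t), 0]
  [-2*t*exp(4*t), -2*t*exp(4*t), exp(4*t)]

Strategy: write A = P · J · P⁻¹ where J is a Jordan canonical form, so e^{tA} = P · e^{tJ} · P⁻¹, and e^{tJ} can be computed block-by-block.

A has Jordan form
J =
  [4, 1, 0]
  [0, 4, 0]
  [0, 0, 4]
(up to reordering of blocks).

Per-block formulas:
  For a 2×2 Jordan block J_2(4): exp(t · J_2(4)) = e^(4t)·(I + t·N), where N is the 2×2 nilpotent shift.
  For a 1×1 block at λ = 4: exp(t · [4]) = [e^(4t)].

After assembling e^{tJ} and conjugating by P, we get:

e^{tA} =
  [t*exp(4*t) + exp(4*t), t*exp(4*t), 0]
  [-t*exp(4*t), -t*exp(4*t) + exp(4*t), 0]
  [-2*t*exp(4*t), -2*t*exp(4*t), exp(4*t)]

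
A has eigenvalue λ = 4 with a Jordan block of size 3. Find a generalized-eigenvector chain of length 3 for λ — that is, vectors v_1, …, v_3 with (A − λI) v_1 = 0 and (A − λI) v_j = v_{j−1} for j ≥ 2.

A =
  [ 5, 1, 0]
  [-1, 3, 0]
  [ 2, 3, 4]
A Jordan chain for λ = 4 of length 3:
v_1 = (0, 0, -1)ᵀ
v_2 = (1, -1, 2)ᵀ
v_3 = (1, 0, 0)ᵀ

Let N = A − (4)·I. We want v_3 with N^3 v_3 = 0 but N^2 v_3 ≠ 0; then v_{j-1} := N · v_j for j = 3, …, 2.

Pick v_3 = (1, 0, 0)ᵀ.
Then v_2 = N · v_3 = (1, -1, 2)ᵀ.
Then v_1 = N · v_2 = (0, 0, -1)ᵀ.

Sanity check: (A − (4)·I) v_1 = (0, 0, 0)ᵀ = 0. ✓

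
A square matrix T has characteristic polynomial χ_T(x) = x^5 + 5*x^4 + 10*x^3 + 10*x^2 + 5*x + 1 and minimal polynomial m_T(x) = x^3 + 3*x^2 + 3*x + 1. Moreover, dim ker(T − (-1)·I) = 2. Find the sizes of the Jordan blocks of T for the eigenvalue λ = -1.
Block sizes for λ = -1: [3, 2]

Step 1 — from the characteristic polynomial, algebraic multiplicity of λ = -1 is 5. From dim ker(T − (-1)·I) = 2, there are exactly 2 Jordan blocks for λ = -1.
Step 2 — from the minimal polynomial, the factor (x + 1)^3 tells us the largest block for λ = -1 has size 3.
Step 3 — with total size 5, 2 blocks, and largest block 3, the block sizes (in nonincreasing order) are [3, 2].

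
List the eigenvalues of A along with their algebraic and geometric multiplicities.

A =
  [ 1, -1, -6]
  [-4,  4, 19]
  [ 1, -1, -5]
λ = 0: alg = 3, geom = 1

Step 1 — factor the characteristic polynomial to read off the algebraic multiplicities:
  χ_A(x) = x^3

Step 2 — compute geometric multiplicities via the rank-nullity identity g(λ) = n − rank(A − λI):
  rank(A − (0)·I) = 2, so dim ker(A − (0)·I) = n − 2 = 1

Summary:
  λ = 0: algebraic multiplicity = 3, geometric multiplicity = 1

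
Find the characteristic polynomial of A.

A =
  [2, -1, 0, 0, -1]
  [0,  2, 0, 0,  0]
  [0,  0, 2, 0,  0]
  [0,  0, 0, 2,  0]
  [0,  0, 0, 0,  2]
x^5 - 10*x^4 + 40*x^3 - 80*x^2 + 80*x - 32

Expanding det(x·I − A) (e.g. by cofactor expansion or by noting that A is similar to its Jordan form J, which has the same characteristic polynomial as A) gives
  χ_A(x) = x^5 - 10*x^4 + 40*x^3 - 80*x^2 + 80*x - 32
which factors as (x - 2)^5. The eigenvalues (with algebraic multiplicities) are λ = 2 with multiplicity 5.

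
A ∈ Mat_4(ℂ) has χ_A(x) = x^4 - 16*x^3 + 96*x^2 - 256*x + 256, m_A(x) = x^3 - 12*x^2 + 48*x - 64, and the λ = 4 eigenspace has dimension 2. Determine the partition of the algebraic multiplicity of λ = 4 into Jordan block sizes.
Block sizes for λ = 4: [3, 1]

Step 1 — from the characteristic polynomial, algebraic multiplicity of λ = 4 is 4. From dim ker(A − (4)·I) = 2, there are exactly 2 Jordan blocks for λ = 4.
Step 2 — from the minimal polynomial, the factor (x − 4)^3 tells us the largest block for λ = 4 has size 3.
Step 3 — with total size 4, 2 blocks, and largest block 3, the block sizes (in nonincreasing order) are [3, 1].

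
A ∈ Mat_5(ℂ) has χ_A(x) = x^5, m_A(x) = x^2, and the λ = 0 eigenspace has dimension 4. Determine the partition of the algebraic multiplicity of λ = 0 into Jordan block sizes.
Block sizes for λ = 0: [2, 1, 1, 1]

Step 1 — from the characteristic polynomial, algebraic multiplicity of λ = 0 is 5. From dim ker(A − (0)·I) = 4, there are exactly 4 Jordan blocks for λ = 0.
Step 2 — from the minimal polynomial, the factor (x − 0)^2 tells us the largest block for λ = 0 has size 2.
Step 3 — with total size 5, 4 blocks, and largest block 2, the block sizes (in nonincreasing order) are [2, 1, 1, 1].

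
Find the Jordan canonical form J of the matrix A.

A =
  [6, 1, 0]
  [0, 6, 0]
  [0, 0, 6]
J_2(6) ⊕ J_1(6)

The characteristic polynomial is
  det(x·I − A) = x^3 - 18*x^2 + 108*x - 216 = (x - 6)^3

Eigenvalues and multiplicities (the geometric multiplicity of λ is n − rank(A − λI), which equals the number of Jordan blocks for λ):
  λ = 6: algebraic multiplicity = 3, geometric multiplicity = 2

Determining the block sizes for each eigenvalue:
  λ = 6: 2 blocks summing to 3 forces exactly one block of size 2 and the rest size 1 → block sizes [2, 1]

Assembling the blocks gives a Jordan form
J =
  [6, 1, 0]
  [0, 6, 0]
  [0, 0, 6]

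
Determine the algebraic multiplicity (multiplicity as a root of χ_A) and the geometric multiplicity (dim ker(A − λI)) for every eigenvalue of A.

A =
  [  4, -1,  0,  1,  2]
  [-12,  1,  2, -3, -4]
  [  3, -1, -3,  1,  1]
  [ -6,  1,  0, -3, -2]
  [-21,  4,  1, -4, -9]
λ = -2: alg = 5, geom = 3

Step 1 — factor the characteristic polynomial to read off the algebraic multiplicities:
  χ_A(x) = (x + 2)^5

Step 2 — compute geometric multiplicities via the rank-nullity identity g(λ) = n − rank(A − λI):
  rank(A − (-2)·I) = 2, so dim ker(A − (-2)·I) = n − 2 = 3

Summary:
  λ = -2: algebraic multiplicity = 5, geometric multiplicity = 3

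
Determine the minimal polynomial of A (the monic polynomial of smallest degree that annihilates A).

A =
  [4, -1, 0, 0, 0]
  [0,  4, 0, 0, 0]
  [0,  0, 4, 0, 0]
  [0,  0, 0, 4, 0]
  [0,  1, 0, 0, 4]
x^2 - 8*x + 16

The characteristic polynomial is χ_A(x) = (x - 4)^5, so the eigenvalues are known. The minimal polynomial is
  m_A(x) = Π_λ (x − λ)^{k_λ}
where k_λ is the size of the *largest* Jordan block for λ (equivalently, the smallest k with (A − λI)^k v = 0 for every generalised eigenvector v of λ).

  λ = 4: largest Jordan block has size 2, contributing (x − 4)^2

So m_A(x) = (x - 4)^2 = x^2 - 8*x + 16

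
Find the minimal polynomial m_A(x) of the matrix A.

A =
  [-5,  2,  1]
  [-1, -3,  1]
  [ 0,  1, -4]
x^3 + 12*x^2 + 48*x + 64

The characteristic polynomial is χ_A(x) = (x + 4)^3, so the eigenvalues are known. The minimal polynomial is
  m_A(x) = Π_λ (x − λ)^{k_λ}
where k_λ is the size of the *largest* Jordan block for λ (equivalently, the smallest k with (A − λI)^k v = 0 for every generalised eigenvector v of λ).

  λ = -4: largest Jordan block has size 3, contributing (x + 4)^3

So m_A(x) = (x + 4)^3 = x^3 + 12*x^2 + 48*x + 64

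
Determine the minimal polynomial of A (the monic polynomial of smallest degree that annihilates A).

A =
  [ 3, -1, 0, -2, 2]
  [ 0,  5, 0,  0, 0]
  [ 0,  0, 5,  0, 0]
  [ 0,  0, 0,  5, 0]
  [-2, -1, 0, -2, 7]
x^2 - 10*x + 25

The characteristic polynomial is χ_A(x) = (x - 5)^5, so the eigenvalues are known. The minimal polynomial is
  m_A(x) = Π_λ (x − λ)^{k_λ}
where k_λ is the size of the *largest* Jordan block for λ (equivalently, the smallest k with (A − λI)^k v = 0 for every generalised eigenvector v of λ).

  λ = 5: largest Jordan block has size 2, contributing (x − 5)^2

So m_A(x) = (x - 5)^2 = x^2 - 10*x + 25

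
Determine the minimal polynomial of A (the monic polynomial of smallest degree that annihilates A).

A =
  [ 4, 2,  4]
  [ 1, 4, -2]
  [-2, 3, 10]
x^3 - 18*x^2 + 108*x - 216

The characteristic polynomial is χ_A(x) = (x - 6)^3, so the eigenvalues are known. The minimal polynomial is
  m_A(x) = Π_λ (x − λ)^{k_λ}
where k_λ is the size of the *largest* Jordan block for λ (equivalently, the smallest k with (A − λI)^k v = 0 for every generalised eigenvector v of λ).

  λ = 6: largest Jordan block has size 3, contributing (x − 6)^3

So m_A(x) = (x - 6)^3 = x^3 - 18*x^2 + 108*x - 216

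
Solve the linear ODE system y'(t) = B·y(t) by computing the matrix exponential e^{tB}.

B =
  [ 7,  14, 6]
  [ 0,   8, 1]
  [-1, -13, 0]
e^{tB} =
  [-t^2*exp(5*t) + 2*t*exp(5*t) + exp(5*t), -4*t^2*exp(5*t) + 14*t*exp(5*t), -2*t^2*exp(5*t) + 6*t*exp(5*t)]
  [-t^2*exp(5*t)/2, -2*t^2*exp(5*t) + 3*t*exp(5*t) + exp(5*t), -t^2*exp(5*t) + t*exp(5*t)]
  [3*t^2*exp(5*t)/2 - t*exp(5*t), 6*t^2*exp(5*t) - 13*t*exp(5*t), 3*t^2*exp(5*t) - 5*t*exp(5*t) + exp(5*t)]

Strategy: write B = P · J · P⁻¹ where J is a Jordan canonical form, so e^{tB} = P · e^{tJ} · P⁻¹, and e^{tJ} can be computed block-by-block.

B has Jordan form
J =
  [5, 1, 0]
  [0, 5, 1]
  [0, 0, 5]
(up to reordering of blocks).

Per-block formulas:
  For a 3×3 Jordan block J_3(5): exp(t · J_3(5)) = e^(5t)·(I + t·N + (t^2/2)·N^2), where N is the 3×3 nilpotent shift.

After assembling e^{tJ} and conjugating by P, we get:

e^{tB} =
  [-t^2*exp(5*t) + 2*t*exp(5*t) + exp(5*t), -4*t^2*exp(5*t) + 14*t*exp(5*t), -2*t^2*exp(5*t) + 6*t*exp(5*t)]
  [-t^2*exp(5*t)/2, -2*t^2*exp(5*t) + 3*t*exp(5*t) + exp(5*t), -t^2*exp(5*t) + t*exp(5*t)]
  [3*t^2*exp(5*t)/2 - t*exp(5*t), 6*t^2*exp(5*t) - 13*t*exp(5*t), 3*t^2*exp(5*t) - 5*t*exp(5*t) + exp(5*t)]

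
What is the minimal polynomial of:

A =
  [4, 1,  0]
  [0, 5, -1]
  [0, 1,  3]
x^3 - 12*x^2 + 48*x - 64

The characteristic polynomial is χ_A(x) = (x - 4)^3, so the eigenvalues are known. The minimal polynomial is
  m_A(x) = Π_λ (x − λ)^{k_λ}
where k_λ is the size of the *largest* Jordan block for λ (equivalently, the smallest k with (A − λI)^k v = 0 for every generalised eigenvector v of λ).

  λ = 4: largest Jordan block has size 3, contributing (x − 4)^3

So m_A(x) = (x - 4)^3 = x^3 - 12*x^2 + 48*x - 64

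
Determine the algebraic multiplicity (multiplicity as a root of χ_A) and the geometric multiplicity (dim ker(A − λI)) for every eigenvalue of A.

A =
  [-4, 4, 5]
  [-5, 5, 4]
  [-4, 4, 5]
λ = 0: alg = 1, geom = 1; λ = 3: alg = 2, geom = 1

Step 1 — factor the characteristic polynomial to read off the algebraic multiplicities:
  χ_A(x) = x*(x - 3)^2

Step 2 — compute geometric multiplicities via the rank-nullity identity g(λ) = n − rank(A − λI):
  rank(A − (0)·I) = 2, so dim ker(A − (0)·I) = n − 2 = 1
  rank(A − (3)·I) = 2, so dim ker(A − (3)·I) = n − 2 = 1

Summary:
  λ = 0: algebraic multiplicity = 1, geometric multiplicity = 1
  λ = 3: algebraic multiplicity = 2, geometric multiplicity = 1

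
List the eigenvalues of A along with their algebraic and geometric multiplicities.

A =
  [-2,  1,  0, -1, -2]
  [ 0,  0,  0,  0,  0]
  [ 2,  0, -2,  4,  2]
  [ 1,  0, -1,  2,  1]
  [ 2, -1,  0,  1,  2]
λ = 0: alg = 5, geom = 3

Step 1 — factor the characteristic polynomial to read off the algebraic multiplicities:
  χ_A(x) = x^5

Step 2 — compute geometric multiplicities via the rank-nullity identity g(λ) = n − rank(A − λI):
  rank(A − (0)·I) = 2, so dim ker(A − (0)·I) = n − 2 = 3

Summary:
  λ = 0: algebraic multiplicity = 5, geometric multiplicity = 3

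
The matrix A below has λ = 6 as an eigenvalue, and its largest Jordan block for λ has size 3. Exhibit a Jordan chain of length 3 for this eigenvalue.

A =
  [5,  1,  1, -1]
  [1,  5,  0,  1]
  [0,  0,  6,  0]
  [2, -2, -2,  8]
A Jordan chain for λ = 6 of length 3:
v_1 = (1, -1, 0, -2)ᵀ
v_2 = (1, 0, 0, -2)ᵀ
v_3 = (0, 0, 1, 0)ᵀ

Let N = A − (6)·I. We want v_3 with N^3 v_3 = 0 but N^2 v_3 ≠ 0; then v_{j-1} := N · v_j for j = 3, …, 2.

Pick v_3 = (0, 0, 1, 0)ᵀ.
Then v_2 = N · v_3 = (1, 0, 0, -2)ᵀ.
Then v_1 = N · v_2 = (1, -1, 0, -2)ᵀ.

Sanity check: (A − (6)·I) v_1 = (0, 0, 0, 0)ᵀ = 0. ✓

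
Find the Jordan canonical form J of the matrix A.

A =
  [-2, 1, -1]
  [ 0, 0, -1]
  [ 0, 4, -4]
J_3(-2)

The characteristic polynomial is
  det(x·I − A) = x^3 + 6*x^2 + 12*x + 8 = (x + 2)^3

Eigenvalues and multiplicities (the geometric multiplicity of λ is n − rank(A − λI), which equals the number of Jordan blocks for λ):
  λ = -2: algebraic multiplicity = 3, geometric multiplicity = 1

Determining the block sizes for each eigenvalue:
  λ = -2: one block (gm = 1), so the single block has size am = 3 → block sizes [3]

Assembling the blocks gives a Jordan form
J =
  [-2,  1,  0]
  [ 0, -2,  1]
  [ 0,  0, -2]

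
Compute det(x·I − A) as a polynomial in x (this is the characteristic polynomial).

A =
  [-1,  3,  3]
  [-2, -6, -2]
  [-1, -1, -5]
x^3 + 12*x^2 + 48*x + 64

Expanding det(x·I − A) (e.g. by cofactor expansion or by noting that A is similar to its Jordan form J, which has the same characteristic polynomial as A) gives
  χ_A(x) = x^3 + 12*x^2 + 48*x + 64
which factors as (x + 4)^3. The eigenvalues (with algebraic multiplicities) are λ = -4 with multiplicity 3.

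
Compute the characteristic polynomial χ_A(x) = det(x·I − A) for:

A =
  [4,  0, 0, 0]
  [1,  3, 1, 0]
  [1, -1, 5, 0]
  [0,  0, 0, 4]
x^4 - 16*x^3 + 96*x^2 - 256*x + 256

Expanding det(x·I − A) (e.g. by cofactor expansion or by noting that A is similar to its Jordan form J, which has the same characteristic polynomial as A) gives
  χ_A(x) = x^4 - 16*x^3 + 96*x^2 - 256*x + 256
which factors as (x - 4)^4. The eigenvalues (with algebraic multiplicities) are λ = 4 with multiplicity 4.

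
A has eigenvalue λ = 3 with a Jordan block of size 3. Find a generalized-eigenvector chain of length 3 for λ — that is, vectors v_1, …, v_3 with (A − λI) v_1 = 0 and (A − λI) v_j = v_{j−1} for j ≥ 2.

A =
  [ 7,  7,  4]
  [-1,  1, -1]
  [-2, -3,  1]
A Jordan chain for λ = 3 of length 3:
v_1 = (1, 0, -1)ᵀ
v_2 = (4, -1, -2)ᵀ
v_3 = (1, 0, 0)ᵀ

Let N = A − (3)·I. We want v_3 with N^3 v_3 = 0 but N^2 v_3 ≠ 0; then v_{j-1} := N · v_j for j = 3, …, 2.

Pick v_3 = (1, 0, 0)ᵀ.
Then v_2 = N · v_3 = (4, -1, -2)ᵀ.
Then v_1 = N · v_2 = (1, 0, -1)ᵀ.

Sanity check: (A − (3)·I) v_1 = (0, 0, 0)ᵀ = 0. ✓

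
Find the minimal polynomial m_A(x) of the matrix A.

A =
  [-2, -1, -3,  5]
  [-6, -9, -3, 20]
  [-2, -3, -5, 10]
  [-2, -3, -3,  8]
x^3 + 6*x^2 + 12*x + 8

The characteristic polynomial is χ_A(x) = (x + 2)^4, so the eigenvalues are known. The minimal polynomial is
  m_A(x) = Π_λ (x − λ)^{k_λ}
where k_λ is the size of the *largest* Jordan block for λ (equivalently, the smallest k with (A − λI)^k v = 0 for every generalised eigenvector v of λ).

  λ = -2: largest Jordan block has size 3, contributing (x + 2)^3

So m_A(x) = (x + 2)^3 = x^3 + 6*x^2 + 12*x + 8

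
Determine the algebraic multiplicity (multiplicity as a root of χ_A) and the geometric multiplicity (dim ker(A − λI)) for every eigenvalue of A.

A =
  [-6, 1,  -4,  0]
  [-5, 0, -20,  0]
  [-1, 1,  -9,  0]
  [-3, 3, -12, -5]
λ = -5: alg = 4, geom = 3

Step 1 — factor the characteristic polynomial to read off the algebraic multiplicities:
  χ_A(x) = (x + 5)^4

Step 2 — compute geometric multiplicities via the rank-nullity identity g(λ) = n − rank(A − λI):
  rank(A − (-5)·I) = 1, so dim ker(A − (-5)·I) = n − 1 = 3

Summary:
  λ = -5: algebraic multiplicity = 4, geometric multiplicity = 3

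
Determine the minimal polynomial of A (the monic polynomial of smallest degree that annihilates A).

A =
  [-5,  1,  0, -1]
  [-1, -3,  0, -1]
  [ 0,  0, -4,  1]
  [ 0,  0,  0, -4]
x^2 + 8*x + 16

The characteristic polynomial is χ_A(x) = (x + 4)^4, so the eigenvalues are known. The minimal polynomial is
  m_A(x) = Π_λ (x − λ)^{k_λ}
where k_λ is the size of the *largest* Jordan block for λ (equivalently, the smallest k with (A − λI)^k v = 0 for every generalised eigenvector v of λ).

  λ = -4: largest Jordan block has size 2, contributing (x + 4)^2

So m_A(x) = (x + 4)^2 = x^2 + 8*x + 16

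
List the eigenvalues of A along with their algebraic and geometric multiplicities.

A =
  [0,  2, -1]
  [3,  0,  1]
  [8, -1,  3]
λ = 1: alg = 3, geom = 1

Step 1 — factor the characteristic polynomial to read off the algebraic multiplicities:
  χ_A(x) = (x - 1)^3

Step 2 — compute geometric multiplicities via the rank-nullity identity g(λ) = n − rank(A − λI):
  rank(A − (1)·I) = 2, so dim ker(A − (1)·I) = n − 2 = 1

Summary:
  λ = 1: algebraic multiplicity = 3, geometric multiplicity = 1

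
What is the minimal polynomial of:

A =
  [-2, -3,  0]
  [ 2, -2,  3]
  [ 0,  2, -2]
x^3 + 6*x^2 + 12*x + 8

The characteristic polynomial is χ_A(x) = (x + 2)^3, so the eigenvalues are known. The minimal polynomial is
  m_A(x) = Π_λ (x − λ)^{k_λ}
where k_λ is the size of the *largest* Jordan block for λ (equivalently, the smallest k with (A − λI)^k v = 0 for every generalised eigenvector v of λ).

  λ = -2: largest Jordan block has size 3, contributing (x + 2)^3

So m_A(x) = (x + 2)^3 = x^3 + 6*x^2 + 12*x + 8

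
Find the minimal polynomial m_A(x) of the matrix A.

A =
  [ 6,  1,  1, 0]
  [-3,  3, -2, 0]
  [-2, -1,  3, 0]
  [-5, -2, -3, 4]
x^3 - 12*x^2 + 48*x - 64

The characteristic polynomial is χ_A(x) = (x - 4)^4, so the eigenvalues are known. The minimal polynomial is
  m_A(x) = Π_λ (x − λ)^{k_λ}
where k_λ is the size of the *largest* Jordan block for λ (equivalently, the smallest k with (A − λI)^k v = 0 for every generalised eigenvector v of λ).

  λ = 4: largest Jordan block has size 3, contributing (x − 4)^3

So m_A(x) = (x - 4)^3 = x^3 - 12*x^2 + 48*x - 64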